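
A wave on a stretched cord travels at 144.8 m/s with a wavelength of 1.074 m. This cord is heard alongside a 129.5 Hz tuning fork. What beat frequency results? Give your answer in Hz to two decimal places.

5.32 Hz

Source frequency f = v/λ = 144.8/1.074 = 134.8231 Hz.
f_beat = |134.8231 − 129.5| = 5.32 Hz.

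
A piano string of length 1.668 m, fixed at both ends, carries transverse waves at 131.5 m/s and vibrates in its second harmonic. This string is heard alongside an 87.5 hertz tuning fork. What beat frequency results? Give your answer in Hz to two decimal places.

8.66 Hz

For a string fixed at both ends, f_n = n·v/(2L) = 2·131.5/(2·1.668) = 78.8369 Hz.
f_beat = |78.8369 − 87.5| = 8.66 Hz.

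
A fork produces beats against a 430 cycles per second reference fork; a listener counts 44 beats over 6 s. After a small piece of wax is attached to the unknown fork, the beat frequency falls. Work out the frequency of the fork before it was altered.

437.3333 Hz

Beat frequency = 44/6 = 7.3333 Hz.
|f − 430| = 7.3333, so the fork was at either 422.6667 Hz or 437.3333 Hz.
Loading a fork with wax lowers its frequency; the adjustment lowers the fork's frequency.
The beat rate fell, so the adjustment moved the fork toward 430 Hz — it must have started above the reference.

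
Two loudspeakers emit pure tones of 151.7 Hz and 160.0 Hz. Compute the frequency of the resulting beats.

The beat frequency equals the magnitude of the frequency difference.
|151.7 − 160.0| = 8.3 Hz.

8.3 Hz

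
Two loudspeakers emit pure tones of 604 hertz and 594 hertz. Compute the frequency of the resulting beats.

Beats arise from superposition of two nearby frequencies; the beat rate is |f₁ − f₂|.
|604 − 594| = 10 Hz.

10 Hz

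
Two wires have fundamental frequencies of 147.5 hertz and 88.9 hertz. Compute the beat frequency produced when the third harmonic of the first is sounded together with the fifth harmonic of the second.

Third harmonic of the first: 3·147.5 = 442.5 Hz.
Fifth harmonic of the second: 5·88.9 = 444.5 Hz.
f_beat = |442.5 − 444.5| = 2.0 Hz.

2.0 Hz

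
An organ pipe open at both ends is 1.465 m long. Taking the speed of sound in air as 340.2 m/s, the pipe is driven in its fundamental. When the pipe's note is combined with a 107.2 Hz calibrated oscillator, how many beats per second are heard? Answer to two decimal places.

8.91 Hz

Open pipe: f_n = n·v/(2L) = 1·340.2/(2·1.465) = 116.1092 Hz.
f_beat = |116.1092 − 107.2| = 8.91 Hz.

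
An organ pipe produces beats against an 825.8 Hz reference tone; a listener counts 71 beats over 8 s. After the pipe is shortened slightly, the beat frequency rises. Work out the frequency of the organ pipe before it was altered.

Beat frequency = 71/8 = 8.875 Hz.
|f − 825.8| = 8.875, so the organ pipe was at either 816.925 Hz or 834.675 Hz.
A shorter pipe has a higher fundamental; the adjustment raises the organ pipe's frequency.
The beat rate rose, so the adjustment moved the organ pipe further from 825.8 Hz — it was already above the reference.

834.675 Hz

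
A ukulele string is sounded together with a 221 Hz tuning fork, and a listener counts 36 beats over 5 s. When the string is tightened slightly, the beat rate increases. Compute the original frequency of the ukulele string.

228.2 Hz

Beat frequency = 36/5 = 7.2 Hz.
|f − 221| = 7.2, so the ukulele string was at either 213.8 Hz or 228.2 Hz.
Increasing tension raises a string's frequency; the adjustment raises the ukulele string's frequency.
The beat rate rose, so the adjustment moved the ukulele string further from 221 Hz — it was already above the reference.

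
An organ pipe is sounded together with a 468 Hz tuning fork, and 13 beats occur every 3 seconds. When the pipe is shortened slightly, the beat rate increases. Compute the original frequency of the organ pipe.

472.3333 Hz

Beat frequency = 13/3 = 4.3333 Hz.
|f − 468| = 4.3333, so the organ pipe was at either 463.6667 Hz or 472.3333 Hz.
A shorter pipe has a higher fundamental; the adjustment raises the organ pipe's frequency.
The beat rate rose, so the adjustment moved the organ pipe further from 468 Hz — it was already above the reference.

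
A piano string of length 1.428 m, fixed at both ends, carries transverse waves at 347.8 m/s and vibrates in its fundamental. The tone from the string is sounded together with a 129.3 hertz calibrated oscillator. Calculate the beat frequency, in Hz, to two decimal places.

7.52 Hz

For a string fixed at both ends, f_n = n·v/(2L) = 1·347.8/(2·1.428) = 121.7787 Hz.
f_beat = |121.7787 − 129.3| = 7.52 Hz.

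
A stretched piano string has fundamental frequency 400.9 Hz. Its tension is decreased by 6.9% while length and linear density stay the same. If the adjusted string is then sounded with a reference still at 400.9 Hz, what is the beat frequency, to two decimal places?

For a string, f ∝ √T, so the new frequency is 400.9·√0.931 = 386.8218 Hz.
f_beat = |386.8218 − 400.9| = 14.08 Hz.

14.08 Hz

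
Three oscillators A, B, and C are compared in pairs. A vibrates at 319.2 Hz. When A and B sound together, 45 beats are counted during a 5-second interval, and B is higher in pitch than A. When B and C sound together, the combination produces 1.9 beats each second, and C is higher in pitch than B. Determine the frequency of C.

330.1 Hz

A–B: Beat frequency = 45/5 = 9 Hz.
B is above A, so f_B = 319.2 + 9 = 328.2 Hz.
C is above B, so f_C = 328.2 + 1.9 = 330.1 Hz.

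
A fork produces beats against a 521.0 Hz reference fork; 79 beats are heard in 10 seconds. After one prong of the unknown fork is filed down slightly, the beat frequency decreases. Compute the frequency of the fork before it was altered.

Beat frequency = 79/10 = 7.9 Hz.
|f − 521.0| = 7.9, so the fork was at either 513.1 Hz or 528.9 Hz.
Filing a prong removes mass and raises the fork's frequency; the adjustment raises the fork's frequency.
The beat rate fell, so the adjustment moved the fork toward 521.0 Hz — it must have started below the reference.

513.1 Hz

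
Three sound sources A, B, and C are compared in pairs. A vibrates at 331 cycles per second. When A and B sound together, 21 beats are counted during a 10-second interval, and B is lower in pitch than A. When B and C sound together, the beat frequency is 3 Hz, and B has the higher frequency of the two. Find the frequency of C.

325.9 Hz

A–B: Beat frequency = 21/10 = 2.1 Hz.
B is below A, so f_B = 331 − 2.1 = 328.9 Hz.
C is below B, so f_C = 328.9 − 3 = 325.9 Hz.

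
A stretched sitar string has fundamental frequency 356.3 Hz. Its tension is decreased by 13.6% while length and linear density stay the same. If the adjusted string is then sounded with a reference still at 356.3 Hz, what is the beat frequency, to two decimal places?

For a string, f ∝ √T, so the new frequency is 356.3·√0.864 = 331.1866 Hz.
f_beat = |331.1866 − 356.3| = 25.11 Hz.

25.11 Hz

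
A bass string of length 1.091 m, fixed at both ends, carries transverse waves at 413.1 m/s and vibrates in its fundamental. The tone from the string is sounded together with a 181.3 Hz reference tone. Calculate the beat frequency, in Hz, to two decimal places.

For a string fixed at both ends, f_n = n·v/(2L) = 1·413.1/(2·1.091) = 189.3217 Hz.
f_beat = |189.3217 − 181.3| = 8.02 Hz.

8.02 Hz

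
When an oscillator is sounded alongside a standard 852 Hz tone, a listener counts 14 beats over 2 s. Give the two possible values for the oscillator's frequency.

Beat frequency = 14/2 = 7 Hz.
|f − 852| = 7, so f = 852 ± 7.

845 Hz or 859 Hz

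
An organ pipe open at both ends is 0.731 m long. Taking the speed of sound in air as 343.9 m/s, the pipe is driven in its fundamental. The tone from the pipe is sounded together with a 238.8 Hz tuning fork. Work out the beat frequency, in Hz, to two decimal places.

Open pipe: f_n = n·v/(2L) = 1·343.9/(2·0.731) = 235.2257 Hz.
f_beat = |235.2257 − 238.8| = 3.57 Hz.

3.57 Hz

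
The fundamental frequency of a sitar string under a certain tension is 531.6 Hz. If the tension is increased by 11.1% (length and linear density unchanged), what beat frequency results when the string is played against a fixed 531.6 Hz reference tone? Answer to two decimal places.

For a string, f ∝ √T, so the new frequency is 531.6·√1.111 = 560.3276 Hz.
f_beat = |560.3276 − 531.6| = 28.73 Hz.

28.73 Hz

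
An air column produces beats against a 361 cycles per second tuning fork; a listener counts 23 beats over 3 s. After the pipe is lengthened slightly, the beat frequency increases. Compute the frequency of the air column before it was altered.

353.3333 Hz

Beat frequency = 23/3 = 7.6667 Hz.
|f − 361| = 7.6667, so the air column was at either 353.3333 Hz or 368.6667 Hz.
A longer pipe has a lower fundamental; the adjustment lowers the air column's frequency.
The beat rate rose, so the adjustment moved the air column further from 361 Hz — it was already below the reference.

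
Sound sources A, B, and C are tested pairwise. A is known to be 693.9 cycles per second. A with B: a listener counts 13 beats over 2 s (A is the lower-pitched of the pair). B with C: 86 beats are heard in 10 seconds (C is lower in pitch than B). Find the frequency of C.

691.8 Hz

A–B: Beat frequency = 13/2 = 6.5 Hz.
B is above A, so f_B = 693.9 + 6.5 = 700.4 Hz.
B–C: Beat frequency = 86/10 = 8.6 Hz.
C is below B, so f_C = 700.4 − 8.6 = 691.8 Hz.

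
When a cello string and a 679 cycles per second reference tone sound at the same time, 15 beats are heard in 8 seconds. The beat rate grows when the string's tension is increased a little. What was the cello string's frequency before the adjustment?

680.875 Hz

Beat frequency = 15/8 = 1.875 Hz.
|f − 679| = 1.875, so the cello string was at either 677.125 Hz or 680.875 Hz.
Higher tension means higher frequency; the adjustment raises the cello string's frequency.
The beat rate rose, so the adjustment moved the cello string further from 679 Hz — it was already above the reference.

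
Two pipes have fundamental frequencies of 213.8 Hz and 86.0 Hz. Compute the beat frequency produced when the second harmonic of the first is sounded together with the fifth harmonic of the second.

Second harmonic of the first: 2·213.8 = 427.6 Hz.
Fifth harmonic of the second: 5·86.0 = 430.0 Hz.
f_beat = |427.6 − 430.0| = 2.4 Hz.

2.4 Hz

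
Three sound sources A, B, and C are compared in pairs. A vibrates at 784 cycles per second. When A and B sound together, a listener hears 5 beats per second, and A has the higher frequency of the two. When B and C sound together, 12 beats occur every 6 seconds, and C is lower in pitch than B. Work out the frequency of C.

B is below A, so f_B = 784 − 5 = 779 Hz.
B–C: Beat frequency = 12/6 = 2 Hz.
C is below B, so f_C = 779 − 2 = 777 Hz.

777 Hz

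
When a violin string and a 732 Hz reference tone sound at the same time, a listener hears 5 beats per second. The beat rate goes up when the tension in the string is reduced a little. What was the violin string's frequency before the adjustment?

727 Hz

|f − 732| = 5, so the violin string was at either 727 Hz or 737 Hz.
Lower tension means lower frequency; the adjustment lowers the violin string's frequency.
The beat rate rose, so the adjustment moved the violin string further from 732 Hz — it was already below the reference.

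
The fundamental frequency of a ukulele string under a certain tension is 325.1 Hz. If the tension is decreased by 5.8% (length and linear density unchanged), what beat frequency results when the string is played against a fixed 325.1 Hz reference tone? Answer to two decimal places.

For a string, f ∝ √T, so the new frequency is 325.1·√0.942 = 315.5313 Hz.
f_beat = |315.5313 − 325.1| = 9.57 Hz.

9.57 Hz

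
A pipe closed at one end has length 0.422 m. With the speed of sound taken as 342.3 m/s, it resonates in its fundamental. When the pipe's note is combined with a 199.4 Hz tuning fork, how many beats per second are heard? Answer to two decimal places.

3.38 Hz

Closed pipe (odd harmonics): f_n = n·v/(4L) = 1·342.3/(4·0.422) = 202.7844 Hz.
f_beat = |202.7844 − 199.4| = 3.38 Hz.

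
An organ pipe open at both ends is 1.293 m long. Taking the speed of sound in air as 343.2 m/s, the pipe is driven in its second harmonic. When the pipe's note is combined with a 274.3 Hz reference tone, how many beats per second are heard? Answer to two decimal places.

Open pipe: f_n = n·v/(2L) = 2·343.2/(2·1.293) = 265.4292 Hz.
f_beat = |265.4292 − 274.3| = 8.87 Hz.

8.87 Hz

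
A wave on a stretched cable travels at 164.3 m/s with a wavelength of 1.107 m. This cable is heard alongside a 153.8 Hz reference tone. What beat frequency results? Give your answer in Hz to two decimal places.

5.38 Hz

Source frequency f = v/λ = 164.3/1.107 = 148.4192 Hz.
f_beat = |148.4192 − 153.8| = 5.38 Hz.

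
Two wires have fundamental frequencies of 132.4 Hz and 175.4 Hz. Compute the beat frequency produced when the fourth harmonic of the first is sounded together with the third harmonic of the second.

3.4 Hz

Fourth harmonic of the first: 4·132.4 = 529.6 Hz.
Third harmonic of the second: 3·175.4 = 526.2 Hz.
f_beat = |529.6 − 526.2| = 3.4 Hz.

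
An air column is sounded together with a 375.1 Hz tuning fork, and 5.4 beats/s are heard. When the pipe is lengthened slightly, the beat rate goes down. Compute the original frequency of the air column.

|f − 375.1| = 5.4, so the air column was at either 369.7 Hz or 380.5 Hz.
A longer pipe has a lower fundamental; the adjustment lowers the air column's frequency.
The beat rate fell, so the adjustment moved the air column toward 375.1 Hz — it must have started above the reference.

380.5 Hz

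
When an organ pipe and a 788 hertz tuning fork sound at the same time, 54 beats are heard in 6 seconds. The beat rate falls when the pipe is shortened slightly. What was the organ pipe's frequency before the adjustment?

Beat frequency = 54/6 = 9 Hz.
|f − 788| = 9, so the organ pipe was at either 779 Hz or 797 Hz.
A shorter pipe has a higher fundamental; the adjustment raises the organ pipe's frequency.
The beat rate fell, so the adjustment moved the organ pipe toward 788 Hz — it must have started below the reference.

779 Hz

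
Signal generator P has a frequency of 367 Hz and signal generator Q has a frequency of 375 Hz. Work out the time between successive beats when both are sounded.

0.125 s

f_beat = |367 − 375| = 8 Hz.
Beat period T = 1 / f_beat = 1 / 8 s.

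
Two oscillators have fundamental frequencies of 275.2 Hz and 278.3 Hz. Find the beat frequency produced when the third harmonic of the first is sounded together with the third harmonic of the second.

Third harmonic of the first: 3·275.2 = 825.6 Hz.
Third harmonic of the second: 3·278.3 = 834.9 Hz.
f_beat = |825.6 − 834.9| = 9.3 Hz.

9.3 Hz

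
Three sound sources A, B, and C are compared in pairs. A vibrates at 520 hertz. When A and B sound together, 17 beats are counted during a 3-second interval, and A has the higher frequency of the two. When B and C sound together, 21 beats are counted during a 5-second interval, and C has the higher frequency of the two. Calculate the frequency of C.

518.5333 Hz

A–B: Beat frequency = 17/3 = 5.6667 Hz.
B is below A, so f_B = 520 − 5.6667 = 514.3333 Hz.
B–C: Beat frequency = 21/5 = 4.2 Hz.
C is above B, so f_C = 514.3333 + 4.2 = 518.5333 Hz.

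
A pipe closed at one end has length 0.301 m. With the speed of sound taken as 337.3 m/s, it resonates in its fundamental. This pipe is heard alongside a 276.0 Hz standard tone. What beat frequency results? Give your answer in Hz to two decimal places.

4.15 Hz

Closed pipe (odd harmonics): f_n = n·v/(4L) = 1·337.3/(4·0.301) = 280.1495 Hz.
f_beat = |280.1495 − 276.0| = 4.15 Hz.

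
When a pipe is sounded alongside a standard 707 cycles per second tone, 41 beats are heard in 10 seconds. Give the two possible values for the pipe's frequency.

Beat frequency = 41/10 = 4.1 Hz.
|f − 707| = 4.1, so f = 707 ± 4.1.

702.9 Hz or 711.1 Hz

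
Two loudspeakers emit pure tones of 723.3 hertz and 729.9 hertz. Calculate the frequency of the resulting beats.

6.6 Hz

f_beat = |f₁ − f₂|.
|723.3 − 729.9| = 6.6 Hz.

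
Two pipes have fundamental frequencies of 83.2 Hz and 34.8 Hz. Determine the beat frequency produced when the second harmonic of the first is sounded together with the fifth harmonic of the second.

7.6 Hz

Second harmonic of the first: 2·83.2 = 166.4 Hz.
Fifth harmonic of the second: 5·34.8 = 174.0 Hz.
f_beat = |166.4 − 174.0| = 7.6 Hz.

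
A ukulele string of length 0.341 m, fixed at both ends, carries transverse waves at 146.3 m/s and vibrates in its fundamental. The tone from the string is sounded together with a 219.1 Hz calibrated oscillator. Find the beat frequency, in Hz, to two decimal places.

For a string fixed at both ends, f_n = n·v/(2L) = 1·146.3/(2·0.341) = 214.5161 Hz.
f_beat = |214.5161 − 219.1| = 4.58 Hz.

4.58 Hz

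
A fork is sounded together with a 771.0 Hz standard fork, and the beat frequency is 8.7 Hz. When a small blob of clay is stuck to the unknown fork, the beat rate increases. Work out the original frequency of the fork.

|f − 771.0| = 8.7, so the fork was at either 762.3 Hz or 779.7 Hz.
Adding mass to a fork lowers its frequency; the adjustment lowers the fork's frequency.
The beat rate rose, so the adjustment moved the fork further from 771.0 Hz — it was already below the reference.

762.3 Hz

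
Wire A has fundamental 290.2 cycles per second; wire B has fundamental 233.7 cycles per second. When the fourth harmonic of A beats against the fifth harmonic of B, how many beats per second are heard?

Fourth harmonic of the first: 4·290.2 = 1160.8 Hz.
Fifth harmonic of the second: 5·233.7 = 1168.5 Hz.
f_beat = |1160.8 − 1168.5| = 7.7 Hz.

7.7 Hz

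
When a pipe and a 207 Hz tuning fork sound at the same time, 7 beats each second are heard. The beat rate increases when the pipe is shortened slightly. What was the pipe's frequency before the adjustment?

214 Hz

|f − 207| = 7, so the pipe was at either 200 Hz or 214 Hz.
A shorter pipe has a higher fundamental; the adjustment raises the pipe's frequency.
The beat rate rose, so the adjustment moved the pipe further from 207 Hz — it was already above the reference.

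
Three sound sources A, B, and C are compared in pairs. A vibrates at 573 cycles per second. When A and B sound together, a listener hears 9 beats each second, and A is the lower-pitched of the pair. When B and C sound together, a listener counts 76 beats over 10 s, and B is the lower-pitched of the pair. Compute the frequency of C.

589.6 Hz

B is above A, so f_B = 573 + 9 = 582 Hz.
B–C: Beat frequency = 76/10 = 7.6 Hz.
C is above B, so f_C = 582 + 7.6 = 589.6 Hz.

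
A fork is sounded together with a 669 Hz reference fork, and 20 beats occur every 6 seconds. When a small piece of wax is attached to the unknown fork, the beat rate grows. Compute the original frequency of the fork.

665.6667 Hz

Beat frequency = 20/6 = 3.3333 Hz.
|f − 669| = 3.3333, so the fork was at either 665.6667 Hz or 672.3333 Hz.
Loading a fork with wax lowers its frequency; the adjustment lowers the fork's frequency.
The beat rate rose, so the adjustment moved the fork further from 669 Hz — it was already below the reference.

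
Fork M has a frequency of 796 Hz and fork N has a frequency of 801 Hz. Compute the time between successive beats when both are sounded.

0.200 s

f_beat = |796 − 801| = 5 Hz.
Beat period T = 1 / f_beat = 1 / 5 s.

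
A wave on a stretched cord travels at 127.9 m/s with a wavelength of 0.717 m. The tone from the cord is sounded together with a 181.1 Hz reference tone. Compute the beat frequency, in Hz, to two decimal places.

2.72 Hz

Source frequency f = v/λ = 127.9/0.717 = 178.3821 Hz.
f_beat = |178.3821 − 181.1| = 2.72 Hz.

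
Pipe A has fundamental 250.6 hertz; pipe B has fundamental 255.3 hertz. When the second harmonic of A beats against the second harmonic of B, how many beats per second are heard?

Second harmonic of the first: 2·250.6 = 501.2 Hz.
Second harmonic of the second: 2·255.3 = 510.6 Hz.
f_beat = |501.2 − 510.6| = 9.4 Hz.

9.4 Hz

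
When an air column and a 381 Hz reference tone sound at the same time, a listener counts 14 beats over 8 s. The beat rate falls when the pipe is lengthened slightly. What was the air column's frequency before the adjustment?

382.75 Hz

Beat frequency = 14/8 = 1.75 Hz.
|f − 381| = 1.75, so the air column was at either 379.25 Hz or 382.75 Hz.
A longer pipe has a lower fundamental; the adjustment lowers the air column's frequency.
The beat rate fell, so the adjustment moved the air column toward 381 Hz — it must have started above the reference.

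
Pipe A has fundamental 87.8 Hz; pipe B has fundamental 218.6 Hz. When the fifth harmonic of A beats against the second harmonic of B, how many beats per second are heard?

Fifth harmonic of the first: 5·87.8 = 439.0 Hz.
Second harmonic of the second: 2·218.6 = 437.2 Hz.
f_beat = |439.0 − 437.2| = 1.8 Hz.

1.8 Hz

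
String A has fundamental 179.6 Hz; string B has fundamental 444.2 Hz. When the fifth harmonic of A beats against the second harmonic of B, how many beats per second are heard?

Fifth harmonic of the first: 5·179.6 = 898.0 Hz.
Second harmonic of the second: 2·444.2 = 888.4 Hz.
f_beat = |898.0 − 888.4| = 9.6 Hz.

9.6 Hz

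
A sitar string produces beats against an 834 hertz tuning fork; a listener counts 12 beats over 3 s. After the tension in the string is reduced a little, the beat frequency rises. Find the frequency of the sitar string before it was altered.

830 Hz

Beat frequency = 12/3 = 4 Hz.
|f − 834| = 4, so the sitar string was at either 830 Hz or 838 Hz.
Lower tension means lower frequency; the adjustment lowers the sitar string's frequency.
The beat rate rose, so the adjustment moved the sitar string further from 834 Hz — it was already below the reference.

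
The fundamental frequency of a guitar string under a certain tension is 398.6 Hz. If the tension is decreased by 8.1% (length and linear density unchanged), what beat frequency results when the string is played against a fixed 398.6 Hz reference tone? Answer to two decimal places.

For a string, f ∝ √T, so the new frequency is 398.6·√0.919 = 382.1158 Hz.
f_beat = |382.1158 − 398.6| = 16.48 Hz.

16.48 Hz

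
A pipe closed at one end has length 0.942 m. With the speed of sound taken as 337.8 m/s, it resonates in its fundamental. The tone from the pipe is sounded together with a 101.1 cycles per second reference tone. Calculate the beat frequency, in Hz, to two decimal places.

Closed pipe (odd harmonics): f_n = n·v/(4L) = 1·337.8/(4·0.942) = 89.6497 Hz.
f_beat = |89.6497 − 101.1| = 11.45 Hz.

11.45 Hz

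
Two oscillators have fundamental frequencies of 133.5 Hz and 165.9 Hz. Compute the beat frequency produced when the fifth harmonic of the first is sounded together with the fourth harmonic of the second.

3.9 Hz

Fifth harmonic of the first: 5·133.5 = 667.5 Hz.
Fourth harmonic of the second: 4·165.9 = 663.6 Hz.
f_beat = |667.5 − 663.6| = 3.9 Hz.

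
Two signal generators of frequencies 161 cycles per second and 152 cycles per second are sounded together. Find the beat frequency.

9 Hz

f_beat = |f₁ − f₂|.
|161 − 152| = 9 Hz.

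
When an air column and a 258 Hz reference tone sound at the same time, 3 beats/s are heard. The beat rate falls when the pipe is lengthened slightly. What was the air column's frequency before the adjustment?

|f − 258| = 3, so the air column was at either 255 Hz or 261 Hz.
A longer pipe has a lower fundamental; the adjustment lowers the air column's frequency.
The beat rate fell, so the adjustment moved the air column toward 258 Hz — it must have started above the reference.

261 Hz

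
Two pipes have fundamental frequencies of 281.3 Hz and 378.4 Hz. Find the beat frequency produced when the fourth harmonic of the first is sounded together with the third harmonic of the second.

10.0 Hz

Fourth harmonic of the first: 4·281.3 = 1125.2 Hz.
Third harmonic of the second: 3·378.4 = 1135.2 Hz.
f_beat = |1125.2 − 1135.2| = 10.0 Hz.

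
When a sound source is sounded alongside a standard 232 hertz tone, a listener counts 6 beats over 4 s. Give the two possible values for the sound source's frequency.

230.5 Hz or 233.5 Hz

Beat frequency = 6/4 = 1.5 Hz.
|f − 232| = 1.5, so f = 232 ± 1.5.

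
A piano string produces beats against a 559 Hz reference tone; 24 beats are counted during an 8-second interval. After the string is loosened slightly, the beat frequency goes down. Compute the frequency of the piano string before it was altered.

Beat frequency = 24/8 = 3 Hz.
|f − 559| = 3, so the piano string was at either 556 Hz or 562 Hz.
Reducing tension lowers a string's frequency; the adjustment lowers the piano string's frequency.
The beat rate fell, so the adjustment moved the piano string toward 559 Hz — it must have started above the reference.

562 Hz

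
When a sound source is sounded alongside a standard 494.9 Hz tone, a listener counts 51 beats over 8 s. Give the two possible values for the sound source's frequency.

488.525 Hz or 501.275 Hz

Beat frequency = 51/8 = 6.375 Hz.
|f − 494.9| = 6.375, so f = 494.9 ± 6.375.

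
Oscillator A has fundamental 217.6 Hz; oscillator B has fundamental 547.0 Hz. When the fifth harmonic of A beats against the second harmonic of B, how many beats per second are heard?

Fifth harmonic of the first: 5·217.6 = 1088.0 Hz.
Second harmonic of the second: 2·547.0 = 1094.0 Hz.
f_beat = |1088.0 − 1094.0| = 6.0 Hz.

6.0 Hz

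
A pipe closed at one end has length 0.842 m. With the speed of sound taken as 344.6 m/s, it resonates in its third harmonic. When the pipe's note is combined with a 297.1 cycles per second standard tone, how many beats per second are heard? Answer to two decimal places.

9.85 Hz

Closed pipe (odd harmonics): f_n = n·v/(4L) = 3·344.6/(4·0.842) = 306.9477 Hz.
f_beat = |306.9477 − 297.1| = 9.85 Hz.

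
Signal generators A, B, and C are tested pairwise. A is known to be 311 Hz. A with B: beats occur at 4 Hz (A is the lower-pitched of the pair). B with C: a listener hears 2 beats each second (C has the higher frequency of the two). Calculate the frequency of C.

317 Hz

B is above A, so f_B = 311 + 4 = 315 Hz.
C is above B, so f_C = 315 + 2 = 317 Hz.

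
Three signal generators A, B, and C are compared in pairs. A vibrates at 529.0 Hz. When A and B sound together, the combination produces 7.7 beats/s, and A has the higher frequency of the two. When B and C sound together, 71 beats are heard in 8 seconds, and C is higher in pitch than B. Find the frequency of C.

530.175 Hz

B is below A, so f_B = 529.0 − 7.7 = 521.3 Hz.
B–C: Beat frequency = 71/8 = 8.875 Hz.
C is above B, so f_C = 521.3 + 8.875 = 530.175 Hz.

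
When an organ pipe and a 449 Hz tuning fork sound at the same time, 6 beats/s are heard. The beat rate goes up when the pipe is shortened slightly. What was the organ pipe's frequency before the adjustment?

|f − 449| = 6, so the organ pipe was at either 443 Hz or 455 Hz.
A shorter pipe has a higher fundamental; the adjustment raises the organ pipe's frequency.
The beat rate rose, so the adjustment moved the organ pipe further from 449 Hz — it was already above the reference.

455 Hz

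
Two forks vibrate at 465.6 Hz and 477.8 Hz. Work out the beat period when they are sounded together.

f_beat = |465.6 − 477.8| = 12.2 Hz.
Beat period T = 1 / f_beat = 1 / 12.2 s.

0.082 s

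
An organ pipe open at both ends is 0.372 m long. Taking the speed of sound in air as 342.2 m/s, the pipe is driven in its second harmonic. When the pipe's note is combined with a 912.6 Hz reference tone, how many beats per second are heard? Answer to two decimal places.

7.29 Hz

Open pipe: f_n = n·v/(2L) = 2·342.2/(2·0.372) = 919.8925 Hz.
f_beat = |919.8925 − 912.6| = 7.29 Hz.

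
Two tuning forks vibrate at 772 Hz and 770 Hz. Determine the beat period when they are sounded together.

0.500 s

f_beat = |772 − 770| = 2 Hz.
Beat period T = 1 / f_beat = 1 / 2 s.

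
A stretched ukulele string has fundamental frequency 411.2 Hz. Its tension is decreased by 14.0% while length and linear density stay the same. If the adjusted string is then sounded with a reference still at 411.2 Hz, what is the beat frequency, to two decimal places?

29.87 Hz

For a string, f ∝ √T, so the new frequency is 411.2·√0.860 = 381.3312 Hz.
f_beat = |381.3312 − 411.2| = 29.87 Hz.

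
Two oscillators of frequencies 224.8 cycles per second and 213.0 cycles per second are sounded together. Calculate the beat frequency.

f_beat = |f₁ − f₂|.
|224.8 − 213.0| = 11.8 Hz.

11.8 Hz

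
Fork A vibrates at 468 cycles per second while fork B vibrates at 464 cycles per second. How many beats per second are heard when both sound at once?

4 Hz

f_beat = |f₁ − f₂|.
|468 − 464| = 4 Hz.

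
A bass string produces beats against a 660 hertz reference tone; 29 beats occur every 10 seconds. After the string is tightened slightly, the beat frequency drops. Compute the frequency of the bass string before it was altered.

657.1 Hz

Beat frequency = 29/10 = 2.9 Hz.
|f − 660| = 2.9, so the bass string was at either 657.1 Hz or 662.9 Hz.
Increasing tension raises a string's frequency; the adjustment raises the bass string's frequency.
The beat rate fell, so the adjustment moved the bass string toward 660 Hz — it must have started below the reference.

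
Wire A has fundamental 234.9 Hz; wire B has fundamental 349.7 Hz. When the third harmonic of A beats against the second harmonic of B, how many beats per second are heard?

Third harmonic of the first: 3·234.9 = 704.7 Hz.
Second harmonic of the second: 2·349.7 = 699.4 Hz.
f_beat = |704.7 − 699.4| = 5.3 Hz.

5.3 Hz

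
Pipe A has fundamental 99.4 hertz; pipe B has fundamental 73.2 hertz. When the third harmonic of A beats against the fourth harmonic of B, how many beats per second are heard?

Third harmonic of the first: 3·99.4 = 298.2 Hz.
Fourth harmonic of the second: 4·73.2 = 292.8 Hz.
f_beat = |298.2 − 292.8| = 5.4 Hz.

5.4 Hz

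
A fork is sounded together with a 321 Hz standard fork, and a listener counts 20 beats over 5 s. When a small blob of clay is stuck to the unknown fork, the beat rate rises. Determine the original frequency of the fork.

317 Hz

Beat frequency = 20/5 = 4 Hz.
|f − 321| = 4, so the fork was at either 317 Hz or 325 Hz.
Adding mass to a fork lowers its frequency; the adjustment lowers the fork's frequency.
The beat rate rose, so the adjustment moved the fork further from 321 Hz — it was already below the reference.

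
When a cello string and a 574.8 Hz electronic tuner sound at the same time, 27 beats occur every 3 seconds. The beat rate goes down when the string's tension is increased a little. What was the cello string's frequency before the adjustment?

565.8 Hz

Beat frequency = 27/3 = 9 Hz.
|f − 574.8| = 9, so the cello string was at either 565.8 Hz or 583.8 Hz.
Higher tension means higher frequency; the adjustment raises the cello string's frequency.
The beat rate fell, so the adjustment moved the cello string toward 574.8 Hz — it must have started below the reference.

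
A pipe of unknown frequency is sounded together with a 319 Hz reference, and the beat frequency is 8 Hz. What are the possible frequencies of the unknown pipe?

311 Hz or 327 Hz

|f − 319| = 8, so f = 319 ± 8.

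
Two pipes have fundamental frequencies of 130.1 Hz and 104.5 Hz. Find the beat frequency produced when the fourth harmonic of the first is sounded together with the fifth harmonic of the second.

Fourth harmonic of the first: 4·130.1 = 520.4 Hz.
Fifth harmonic of the second: 5·104.5 = 522.5 Hz.
f_beat = |520.4 − 522.5| = 2.1 Hz.

2.1 Hz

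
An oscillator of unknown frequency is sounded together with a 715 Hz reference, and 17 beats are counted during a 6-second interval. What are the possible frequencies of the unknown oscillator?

712.1667 Hz or 717.8333 Hz

Beat frequency = 17/6 = 2.8333 Hz.
|f − 715| = 2.8333, so f = 715 ± 2.8333.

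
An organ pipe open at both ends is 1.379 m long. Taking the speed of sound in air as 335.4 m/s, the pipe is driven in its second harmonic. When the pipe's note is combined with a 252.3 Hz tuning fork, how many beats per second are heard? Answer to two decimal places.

9.08 Hz

Open pipe: f_n = n·v/(2L) = 2·335.4/(2·1.379) = 243.2197 Hz.
f_beat = |243.2197 − 252.3| = 9.08 Hz.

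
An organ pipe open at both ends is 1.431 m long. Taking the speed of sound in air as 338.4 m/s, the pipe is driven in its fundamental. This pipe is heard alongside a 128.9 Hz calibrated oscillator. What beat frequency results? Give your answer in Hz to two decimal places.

10.66 Hz

Open pipe: f_n = n·v/(2L) = 1·338.4/(2·1.431) = 118.2390 Hz.
f_beat = |118.2390 − 128.9| = 10.66 Hz.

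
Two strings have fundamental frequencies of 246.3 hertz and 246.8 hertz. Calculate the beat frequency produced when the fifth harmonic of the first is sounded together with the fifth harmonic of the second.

Fifth harmonic of the first: 5·246.3 = 1231.5 Hz.
Fifth harmonic of the second: 5·246.8 = 1234.0 Hz.
f_beat = |1231.5 − 1234.0| = 2.5 Hz.

2.5 Hz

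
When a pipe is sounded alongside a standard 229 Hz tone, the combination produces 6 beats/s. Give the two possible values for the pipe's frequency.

|f − 229| = 6, so f = 229 ± 6.

223 Hz or 235 Hz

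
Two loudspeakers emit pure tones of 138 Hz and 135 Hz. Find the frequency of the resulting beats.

f_beat = |f₁ − f₂|.
|138 − 135| = 3 Hz.

3 Hz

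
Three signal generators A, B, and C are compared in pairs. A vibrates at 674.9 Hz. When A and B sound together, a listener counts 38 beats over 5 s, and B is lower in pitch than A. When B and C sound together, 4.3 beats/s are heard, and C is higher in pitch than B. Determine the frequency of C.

A–B: Beat frequency = 38/5 = 7.6 Hz.
B is below A, so f_B = 674.9 − 7.6 = 667.3 Hz.
C is above B, so f_C = 667.3 + 4.3 = 671.6 Hz.

671.6 Hz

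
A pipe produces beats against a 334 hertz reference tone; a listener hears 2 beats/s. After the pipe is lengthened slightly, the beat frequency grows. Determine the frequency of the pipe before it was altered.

|f − 334| = 2, so the pipe was at either 332 Hz or 336 Hz.
A longer pipe has a lower fundamental; the adjustment lowers the pipe's frequency.
The beat rate rose, so the adjustment moved the pipe further from 334 Hz — it was already below the reference.

332 Hz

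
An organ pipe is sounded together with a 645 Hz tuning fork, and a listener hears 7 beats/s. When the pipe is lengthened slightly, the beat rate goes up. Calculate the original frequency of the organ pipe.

|f − 645| = 7, so the organ pipe was at either 638 Hz or 652 Hz.
A longer pipe has a lower fundamental; the adjustment lowers the organ pipe's frequency.
The beat rate rose, so the adjustment moved the organ pipe further from 645 Hz — it was already below the reference.

638 Hz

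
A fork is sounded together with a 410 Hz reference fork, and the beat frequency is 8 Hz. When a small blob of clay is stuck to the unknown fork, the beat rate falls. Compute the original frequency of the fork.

418 Hz

|f − 410| = 8, so the fork was at either 402 Hz or 418 Hz.
Adding mass to a fork lowers its frequency; the adjustment lowers the fork's frequency.
The beat rate fell, so the adjustment moved the fork toward 410 Hz — it must have started above the reference.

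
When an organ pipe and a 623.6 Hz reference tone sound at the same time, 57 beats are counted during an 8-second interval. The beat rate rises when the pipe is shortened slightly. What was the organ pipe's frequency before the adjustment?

Beat frequency = 57/8 = 7.125 Hz.
|f − 623.6| = 7.125, so the organ pipe was at either 616.475 Hz or 630.725 Hz.
A shorter pipe has a higher fundamental; the adjustment raises the organ pipe's frequency.
The beat rate rose, so the adjustment moved the organ pipe further from 623.6 Hz — it was already above the reference.

630.725 Hz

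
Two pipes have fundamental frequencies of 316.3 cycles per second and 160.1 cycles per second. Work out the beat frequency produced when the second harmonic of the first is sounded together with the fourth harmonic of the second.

7.8 Hz

Second harmonic of the first: 2·316.3 = 632.6 Hz.
Fourth harmonic of the second: 4·160.1 = 640.4 Hz.
f_beat = |632.6 − 640.4| = 7.8 Hz.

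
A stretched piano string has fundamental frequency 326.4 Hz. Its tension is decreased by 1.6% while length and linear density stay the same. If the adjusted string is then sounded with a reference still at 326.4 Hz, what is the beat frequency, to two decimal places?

2.62 Hz

For a string, f ∝ √T, so the new frequency is 326.4·√0.984 = 323.7783 Hz.
f_beat = |323.7783 − 326.4| = 2.62 Hz.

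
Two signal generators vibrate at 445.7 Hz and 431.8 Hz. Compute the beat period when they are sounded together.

f_beat = |445.7 − 431.8| = 13.9 Hz.
Beat period T = 1 / f_beat = 1 / 13.9 s.

0.072 s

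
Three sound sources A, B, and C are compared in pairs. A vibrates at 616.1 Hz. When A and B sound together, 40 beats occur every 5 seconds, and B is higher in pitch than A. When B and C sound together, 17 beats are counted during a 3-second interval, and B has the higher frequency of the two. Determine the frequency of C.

618.4333 Hz

A–B: Beat frequency = 40/5 = 8 Hz.
B is above A, so f_B = 616.1 + 8 = 624.1 Hz.
B–C: Beat frequency = 17/3 = 5.6667 Hz.
C is below B, so f_C = 624.1 − 5.6667 = 618.4333 Hz.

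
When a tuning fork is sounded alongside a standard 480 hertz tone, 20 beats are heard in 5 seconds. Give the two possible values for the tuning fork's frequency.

476 Hz or 484 Hz

Beat frequency = 20/5 = 4 Hz.
|f − 480| = 4, so f = 480 ± 4.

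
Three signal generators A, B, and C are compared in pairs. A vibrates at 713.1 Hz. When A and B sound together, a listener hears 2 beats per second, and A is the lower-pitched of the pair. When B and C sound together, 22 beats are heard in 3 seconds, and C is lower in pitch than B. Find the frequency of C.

B is above A, so f_B = 713.1 + 2 = 715.1 Hz.
B–C: Beat frequency = 22/3 = 7.3333 Hz.
C is below B, so f_C = 715.1 − 7.3333 = 707.7667 Hz.

707.7667 Hz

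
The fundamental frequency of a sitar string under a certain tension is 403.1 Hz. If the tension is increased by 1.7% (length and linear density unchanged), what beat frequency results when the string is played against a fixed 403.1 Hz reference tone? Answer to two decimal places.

For a string, f ∝ √T, so the new frequency is 403.1·√1.017 = 406.5119 Hz.
f_beat = |406.5119 − 403.1| = 3.41 Hz.

3.41 Hz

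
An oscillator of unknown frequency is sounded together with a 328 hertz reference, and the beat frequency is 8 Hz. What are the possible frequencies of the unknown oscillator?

320 Hz or 336 Hz

|f − 328| = 8, so f = 328 ± 8.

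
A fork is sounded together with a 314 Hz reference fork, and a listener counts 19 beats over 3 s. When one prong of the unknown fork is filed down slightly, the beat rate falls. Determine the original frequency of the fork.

307.6667 Hz

Beat frequency = 19/3 = 6.3333 Hz.
|f − 314| = 6.3333, so the fork was at either 307.6667 Hz or 320.3333 Hz.
Filing a prong removes mass and raises the fork's frequency; the adjustment raises the fork's frequency.
The beat rate fell, so the adjustment moved the fork toward 314 Hz — it must have started below the reference.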